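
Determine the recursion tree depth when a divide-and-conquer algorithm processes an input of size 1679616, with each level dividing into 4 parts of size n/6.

For divide and conquer with division factor 6:

Problem sizes at each level:
Level 0: 1679616
Level 1: 279936
Level 2: 46656
Level 3: 7776
Level 4: 1296
Level 5: 216
Level 6: 36
Level 7: 6
Level 8: 1

The root is level 0 and the size-1 base case is level 8 (the tree spans levels 0 through 8, i.e. 9 levels counting the root), so the depth is the number of divisions: log_6(1679616) = 8

The recursion tree depth is log_6(1679616) = 8. At each level, the problem size is divided by 6, so it takes 8 divisions to reduce to a base case of size 1. The algorithm makes 4 recursive calls at each level.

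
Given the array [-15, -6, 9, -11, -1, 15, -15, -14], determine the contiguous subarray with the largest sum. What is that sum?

Using Kadane's algorithm on [-15, -6, 9, -11, -1, 15, -15, -14]:

Scanning through the array:
Position 1 (value -6): max_ending_here = -6, max_so_far = -6
Position 2 (value 9): max_ending_here = 9, max_so_far = 9
Position 3 (value -11): max_ending_here = -2, max_so_far = 9
Position 4 (value -1): max_ending_here = -1, max_so_far = 9
Position 5 (value 15): max_ending_here = 15, max_so_far = 15
Position 6 (value -15): max_ending_here = 0, max_so_far = 15
Position 7 (value -14): max_ending_here = -14, max_so_far = 15

Maximum subarray: [15]
Maximum sum: 15

The maximum subarray is [15] with sum 15. This subarray runs from index 5 to index 5.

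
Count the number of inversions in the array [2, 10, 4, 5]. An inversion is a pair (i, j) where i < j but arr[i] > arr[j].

Finding inversions in [2, 10, 4, 5]:

(1, 2): arr[1]=10 > arr[2]=4
(1, 3): arr[1]=10 > arr[3]=5

Total inversions: 2

The array has 2 inversion(s): (1,2), (1,3). Each pair (i,j) satisfies i < j and arr[i] > arr[j].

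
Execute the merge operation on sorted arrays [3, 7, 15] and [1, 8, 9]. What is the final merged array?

Merging process:

Compare 3 vs 1: take 1 from right. Merged: [1]
Compare 3 vs 8: take 3 from left. Merged: [1, 3]
Compare 7 vs 8: take 7 from left. Merged: [1, 3, 7]
Compare 15 vs 8: take 8 from right. Merged: [1, 3, 7, 8]
Compare 15 vs 9: take 9 from right. Merged: [1, 3, 7, 8, 9]
Append remaining from left: [15]. Merged: [1, 3, 7, 8, 9, 15]

Final merged array: [1, 3, 7, 8, 9, 15]
Total comparisons: 5

The merged array is [1, 3, 7, 8, 9, 15], requiring 5 comparisons. The merge step runs in O(n) time where n is the total number of elements.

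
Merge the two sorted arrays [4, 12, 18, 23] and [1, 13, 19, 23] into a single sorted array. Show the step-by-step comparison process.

Merging process:

Compare 4 vs 1: take 1 from right. Merged: [1]
Compare 4 vs 13: take 4 from left. Merged: [1, 4]
Compare 12 vs 13: take 12 from left. Merged: [1, 4, 12]
Compare 18 vs 13: take 13 from right. Merged: [1, 4, 12, 13]
Compare 18 vs 19: take 18 from left. Merged: [1, 4, 12, 13, 18]
Compare 23 vs 19: take 19 from right. Merged: [1, 4, 12, 13, 18, 19]
Compare 23 vs 23: take 23 from left. Merged: [1, 4, 12, 13, 18, 19, 23]
Append remaining from right: [23]. Merged: [1, 4, 12, 13, 18, 19, 23, 23]

Final merged array: [1, 4, 12, 13, 18, 19, 23, 23]
Total comparisons: 7

The merged array is [1, 4, 12, 13, 18, 19, 23, 23], requiring 7 comparisons. The merge step runs in O(n) time where n is the total number of elements.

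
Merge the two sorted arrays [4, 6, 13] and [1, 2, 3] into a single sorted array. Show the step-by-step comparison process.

Merging process:

Compare 4 vs 1: take 1 from right. Merged: [1]
Compare 4 vs 2: take 2 from right. Merged: [1, 2]
Compare 4 vs 3: take 3 from right. Merged: [1, 2, 3]
Append remaining from left: [4, 6, 13]. Merged: [1, 2, 3, 4, 6, 13]

Final merged array: [1, 2, 3, 4, 6, 13]
Total comparisons: 3

The merged array is [1, 2, 3, 4, 6, 13], requiring 3 comparisons. The merge step runs in O(n) time where n is the total number of elements.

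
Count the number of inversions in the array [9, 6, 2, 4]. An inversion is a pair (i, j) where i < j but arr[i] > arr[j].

Finding inversions in [9, 6, 2, 4]:

(0, 1): arr[0]=9 > arr[1]=6
(0, 2): arr[0]=9 > arr[2]=2
(0, 3): arr[0]=9 > arr[3]=4
(1, 2): arr[1]=6 > arr[2]=2
(1, 3): arr[1]=6 > arr[3]=4

Total inversions: 5

The array has 5 inversion(s): (0,1), (0,2), (0,3), (1,2), (1,3). Each pair (i,j) satisfies i < j and arr[i] > arr[j].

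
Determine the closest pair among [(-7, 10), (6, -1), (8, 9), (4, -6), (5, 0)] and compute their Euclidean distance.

Computing all pairwise distances among 5 points:

d((-7, 10), (6, -1)) = 17.0294
d((-7, 10), (8, 9)) = 15.0333
d((-7, 10), (4, -6)) = 19.4165
d((-7, 10), (5, 0)) = 15.6205
d((6, -1), (8, 9)) = 10.198
d((6, -1), (4, -6)) = 5.3852
d((6, -1), (5, 0)) = 1.4142 <-- minimum
d((8, 9), (4, -6)) = 15.5242
d((8, 9), (5, 0)) = 9.4868
d((4, -6), (5, 0)) = 6.0828

Closest pair: (6, -1) and (5, 0) with distance 1.4142

The closest pair is (6, -1) and (5, 0) with Euclidean distance 1.4142. For 5 points, brute-force pairwise comparison is shown above. For large n, the divide-and-conquer algorithm (sort by x, recurse on halves, check the dividing strip) achieves O(n log n).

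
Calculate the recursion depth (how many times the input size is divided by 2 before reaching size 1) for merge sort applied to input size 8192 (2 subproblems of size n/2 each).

For divide and conquer with division factor 2:

Problem sizes at each level:
Level 0: 8192
Level 1: 4096
Level 2: 2048
Level 3: 1024
Level 4: 512
Level 5: 256
Level 6: 128
Level 7: 64
Level 8: 32
Level 9: 16
Level 10: 8
Level 11: 4
Level 12: 2
Level 13: 1

The root is level 0 and the size-1 base case is level 13 (the tree spans levels 0 through 13, i.e. 14 levels counting the root), so the depth is the number of divisions: log_2(8192) = 13

The recursion tree depth is log_2(8192) = 13. At each level, the problem size is divided by 2, so it takes 13 divisions to reduce to a base case of size 1. The algorithm makes 2 recursive calls at each level.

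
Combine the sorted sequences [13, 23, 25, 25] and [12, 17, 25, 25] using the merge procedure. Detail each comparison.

Merging process:

Compare 13 vs 12: take 12 from right. Merged: [12]
Compare 13 vs 17: take 13 from left. Merged: [12, 13]
Compare 23 vs 17: take 17 from right. Merged: [12, 13, 17]
Compare 23 vs 25: take 23 from left. Merged: [12, 13, 17, 23]
Compare 25 vs 25: take 25 from left. Merged: [12, 13, 17, 23, 25]
Compare 25 vs 25: take 25 from left. Merged: [12, 13, 17, 23, 25, 25]
Append remaining from right: [25, 25]. Merged: [12, 13, 17, 23, 25, 25, 25, 25]

Final merged array: [12, 13, 17, 23, 25, 25, 25, 25]
Total comparisons: 6

The merged array is [12, 13, 17, 23, 25, 25, 25, 25], requiring 6 comparisons. The merge step runs in O(n) time where n is the total number of elements.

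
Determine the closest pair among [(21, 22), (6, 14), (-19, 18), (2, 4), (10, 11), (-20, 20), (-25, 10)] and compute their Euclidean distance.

Computing all pairwise distances among 7 points:

d((21, 22), (6, 14)) = 17.0
d((21, 22), (-19, 18)) = 40.1995
d((21, 22), (2, 4)) = 26.1725
d((21, 22), (10, 11)) = 15.5563
d((21, 22), (-20, 20)) = 41.0488
d((21, 22), (-25, 10)) = 47.5395
d((6, 14), (-19, 18)) = 25.318
d((6, 14), (2, 4)) = 10.7703
d((6, 14), (10, 11)) = 5.0
d((6, 14), (-20, 20)) = 26.6833
d((6, 14), (-25, 10)) = 31.257
d((-19, 18), (2, 4)) = 25.2389
d((-19, 18), (10, 11)) = 29.8329
d((-19, 18), (-20, 20)) = 2.2361 <-- minimum
d((-19, 18), (-25, 10)) = 10.0
d((2, 4), (10, 11)) = 10.6301
d((2, 4), (-20, 20)) = 27.2029
d((2, 4), (-25, 10)) = 27.6586
d((10, 11), (-20, 20)) = 31.3209
d((10, 11), (-25, 10)) = 35.0143
d((-20, 20), (-25, 10)) = 11.1803

Closest pair: (-19, 18) and (-20, 20) with distance 2.2361

The closest pair is (-19, 18) and (-20, 20) with Euclidean distance 2.2361. For 7 points, brute-force pairwise comparison is shown above. For large n, the divide-and-conquer algorithm (sort by x, recurse on halves, check the dividing strip) achieves O(n log n).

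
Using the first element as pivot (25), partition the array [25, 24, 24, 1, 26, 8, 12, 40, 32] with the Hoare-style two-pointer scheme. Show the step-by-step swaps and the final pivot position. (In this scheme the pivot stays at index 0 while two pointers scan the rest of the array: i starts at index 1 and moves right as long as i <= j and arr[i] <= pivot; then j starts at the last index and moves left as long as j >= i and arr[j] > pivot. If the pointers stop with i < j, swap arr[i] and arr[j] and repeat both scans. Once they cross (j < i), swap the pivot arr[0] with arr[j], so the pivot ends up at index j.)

Hoare-style two-pointer partition with pivot = 25:

Initial array: [25, 24, 24, 1, 26, 8, 12, 40, 32]

Pointers start at i = 1, j = 8.
i stops at index 4 (arr[4]=26 > 25), j stops at index 6 (arr[6]=12 <= 25): swap arr[4] and arr[6], array becomes [25, 24, 24, 1, 12, 8, 26, 40, 32]
i ends at 6, j ends at 5: the pointers have crossed (j < i), so scanning stops.

Swap pivot arr[0] with arr[5] to place pivot at position 5: [8, 24, 24, 1, 12, 25, 26, 40, 32]
Pivot position: 5

After partitioning with pivot 25, the array becomes [8, 24, 24, 1, 12, 25, 26, 40, 32]. The pivot is placed at index 5. All elements to the left of the pivot are <= 25, and all elements to the right are > 25.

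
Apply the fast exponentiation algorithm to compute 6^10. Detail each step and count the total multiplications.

Computing 6^10 by squaring (build up from 6^1; each line after the first costs one multiplication):

6^1 = 6
6^2 = (6^1)^2 = 6^2 = 36
6^4 = (6^2)^2 = 36^2 = 1296
6^5 = 6 * 6^4 = 6 * 1296 = 7776
6^10 = (6^5)^2 = 7776^2 = 60466176

Result: 60466176
Multiplications needed: 4 (4 lines after 6^1)

6^10 = 60466176. Using exponentiation by squaring, this requires 4 multiplications. The key idea: if the exponent is even, square the half-power; if odd, multiply by the base once.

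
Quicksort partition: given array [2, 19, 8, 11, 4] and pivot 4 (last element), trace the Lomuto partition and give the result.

Lomuto partition with pivot = 4:

Initial array: [2, 19, 8, 11, 4]

arr[0]=2 <= 4: swap with position 0, array becomes [2, 19, 8, 11, 4]
arr[1]=19 > 4: no swap
arr[2]=8 > 4: no swap
arr[3]=11 > 4: no swap

Place pivot at position 1: [2, 4, 8, 11, 19]
Pivot position: 1

After partitioning with pivot 4, the array becomes [2, 4, 8, 11, 19]. The pivot is placed at index 1. All elements to the left of the pivot are <= 4, and all elements to the right are > 4.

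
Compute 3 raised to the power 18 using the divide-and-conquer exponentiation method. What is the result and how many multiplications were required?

Computing 3^18 by squaring (build up from 3^1; each line after the first costs one multiplication):

3^1 = 3
3^2 = (3^1)^2 = 3^2 = 9
3^4 = (3^2)^2 = 9^2 = 81
3^8 = (3^4)^2 = 81^2 = 6561
3^9 = 3 * 3^8 = 3 * 6561 = 19683
3^18 = (3^9)^2 = 19683^2 = 387420489

Result: 387420489
Multiplications needed: 5 (5 lines after 3^1)

3^18 = 387420489. Using exponentiation by squaring, this requires 5 multiplications. The key idea: if the exponent is even, square the half-power; if odd, multiply by the base once.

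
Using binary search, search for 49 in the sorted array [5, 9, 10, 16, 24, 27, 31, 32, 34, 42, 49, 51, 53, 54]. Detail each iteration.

Binary search for 49 in [5, 9, 10, 16, 24, 27, 31, 32, 34, 42, 49, 51, 53, 54]:

lo=0, hi=13, mid=6, arr[mid]=31 -> 31 < 49, search right half
lo=7, hi=13, mid=10, arr[mid]=49 -> Found target at index 10!

Binary search finds 49 at index 10 after 2 comparisons. The search repeatedly halves the search space by comparing with the middle element.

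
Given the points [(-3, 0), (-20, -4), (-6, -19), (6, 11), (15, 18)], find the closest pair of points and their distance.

Computing all pairwise distances among 5 points:

d((-3, 0), (-20, -4)) = 17.4642
d((-3, 0), (-6, -19)) = 19.2354
d((-3, 0), (6, 11)) = 14.2127
d((-3, 0), (15, 18)) = 25.4558
d((-20, -4), (-6, -19)) = 20.5183
d((-20, -4), (6, 11)) = 30.0167
d((-20, -4), (15, 18)) = 41.3401
d((-6, -19), (6, 11)) = 32.311
d((-6, -19), (15, 18)) = 42.5441
d((6, 11), (15, 18)) = 11.4018 <-- minimum

Closest pair: (6, 11) and (15, 18) with distance 11.4018

The closest pair is (6, 11) and (15, 18) with Euclidean distance 11.4018. For 5 points, brute-force pairwise comparison is shown above. For large n, the divide-and-conquer algorithm (sort by x, recurse on halves, check the dividing strip) achieves O(n log n).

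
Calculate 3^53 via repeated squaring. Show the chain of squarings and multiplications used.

Computing 3^53 by squaring (build up from 3^1; each line after the first costs one multiplication):

3^1 = 3
3^2 = (3^1)^2 = 3^2 = 9
3^3 = 3 * 3^2 = 3 * 9 = 27
3^6 = (3^3)^2 = 27^2 = 729
3^12 = (3^6)^2 = 729^2 = 531441
3^13 = 3 * 3^12 = 3 * 531441 = 1594323
3^26 = (3^13)^2 = 1594323^2 = 2541865828329
3^52 = (3^26)^2 = 2541865828329^2 = 6461081889226673298932241
3^53 = 3 * 3^52 = 3 * 6461081889226673298932241 = 19383245667680019896796723

Result: 19383245667680019896796723
Multiplications needed: 8 (8 lines after 3^1)

3^53 = 19383245667680019896796723. Using exponentiation by squaring, this requires 8 multiplications. The key idea: if the exponent is even, square the half-power; if odd, multiply by the base once.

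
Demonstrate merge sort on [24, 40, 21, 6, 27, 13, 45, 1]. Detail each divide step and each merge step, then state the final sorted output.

Merge sort trace:

Split: [24, 40, 21, 6, 27, 13, 45, 1] -> [24, 40, 21, 6] and [27, 13, 45, 1]
  Split: [24, 40, 21, 6] -> [24, 40] and [21, 6]
    Split: [24, 40] -> [24] and [40]
    Merge: [24] + [40] -> [24, 40]
    Split: [21, 6] -> [21] and [6]
    Merge: [21] + [6] -> [6, 21]
  Merge: [24, 40] + [6, 21] -> [6, 21, 24, 40]
  Split: [27, 13, 45, 1] -> [27, 13] and [45, 1]
    Split: [27, 13] -> [27] and [13]
    Merge: [27] + [13] -> [13, 27]
    Split: [45, 1] -> [45] and [1]
    Merge: [45] + [1] -> [1, 45]
  Merge: [13, 27] + [1, 45] -> [1, 13, 27, 45]
Merge: [6, 21, 24, 40] + [1, 13, 27, 45] -> [1, 6, 13, 21, 24, 27, 40, 45]

Final sorted array: [1, 6, 13, 21, 24, 27, 40, 45]

The merge sort proceeds by recursively splitting the array and merging sorted halves.
After all merges, the sorted array is [1, 6, 13, 21, 24, 27, 40, 45].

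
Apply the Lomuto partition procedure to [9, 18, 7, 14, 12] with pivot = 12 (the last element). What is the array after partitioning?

Lomuto partition with pivot = 12:

Initial array: [9, 18, 7, 14, 12]

arr[0]=9 <= 12: swap with position 0, array becomes [9, 18, 7, 14, 12]
arr[1]=18 > 12: no swap
arr[2]=7 <= 12: swap with position 1, array becomes [9, 7, 18, 14, 12]
arr[3]=14 > 12: no swap

Place pivot at position 2: [9, 7, 12, 14, 18]
Pivot position: 2

After partitioning with pivot 12, the array becomes [9, 7, 12, 14, 18]. The pivot is placed at index 2. All elements to the left of the pivot are <= 12, and all elements to the right are > 12.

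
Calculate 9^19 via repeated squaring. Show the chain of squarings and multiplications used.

Computing 9^19 by squaring (build up from 9^1; each line after the first costs one multiplication):

9^1 = 9
9^2 = (9^1)^2 = 9^2 = 81
9^4 = (9^2)^2 = 81^2 = 6561
9^8 = (9^4)^2 = 6561^2 = 43046721
9^9 = 9 * 9^8 = 9 * 43046721 = 387420489
9^18 = (9^9)^2 = 387420489^2 = 150094635296999121
9^19 = 9 * 9^18 = 9 * 150094635296999121 = 1350851717672992089

Result: 1350851717672992089
Multiplications needed: 6 (6 lines after 9^1)

9^19 = 1350851717672992089. Using exponentiation by squaring, this requires 6 multiplications. The key idea: if the exponent is even, square the half-power; if odd, multiply by the base once.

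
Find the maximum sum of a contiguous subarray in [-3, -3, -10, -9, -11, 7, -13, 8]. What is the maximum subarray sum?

Using Kadane's algorithm on [-3, -3, -10, -9, -11, 7, -13, 8]:

Scanning through the array:
Position 1 (value -3): max_ending_here = -3, max_so_far = -3
Position 2 (value -10): max_ending_here = -10, max_so_far = -3
Position 3 (value -9): max_ending_here = -9, max_so_far = -3
Position 4 (value -11): max_ending_here = -11, max_so_far = -3
Position 5 (value 7): max_ending_here = 7, max_so_far = 7
Position 6 (value -13): max_ending_here = -6, max_so_far = 7
Position 7 (value 8): max_ending_here = 8, max_so_far = 8

Maximum subarray: [8]
Maximum sum: 8

The maximum subarray is [8] with sum 8. This subarray runs from index 7 to index 7.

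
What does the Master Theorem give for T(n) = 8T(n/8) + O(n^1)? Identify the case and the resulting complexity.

Master Theorem for T(n) = 8T(n/8) + O(n^1):

a = 8, b = 8, c = 1
log_b(a) = log_8(8) = 1.0000

Case 2: c = 1 = log_8(8) = 1.0000
T(n) = O(n^1 log n) = O(n log n)

For T(n) = 8T(n/8) + O(n^1): log_8(8) = 1.0000. This is Case 2 of the Master Theorem (c = log_b(a), equal work at all levels), giving O(n log n).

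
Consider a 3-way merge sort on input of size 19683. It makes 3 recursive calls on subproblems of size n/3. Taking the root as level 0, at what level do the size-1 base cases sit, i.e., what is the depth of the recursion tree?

For divide and conquer with division factor 3:

Problem sizes at each level:
Level 0: 19683
Level 1: 6561
Level 2: 2187
Level 3: 729
Level 4: 243
Level 5: 81
Level 6: 27
Level 7: 9
Level 8: 3
Level 9: 1

The root is level 0 and the size-1 base case is level 9 (the tree spans levels 0 through 9, i.e. 10 levels counting the root), so the depth is the number of divisions: log_3(19683) = 9

The recursion tree depth is log_3(19683) = 9. At each level, the problem size is divided by 3, so it takes 9 divisions to reduce to a base case of size 1. The algorithm makes 3 recursive calls at each level.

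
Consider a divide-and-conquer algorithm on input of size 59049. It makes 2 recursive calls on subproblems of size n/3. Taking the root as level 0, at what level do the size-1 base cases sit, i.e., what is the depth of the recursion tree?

For divide and conquer with division factor 3:

Problem sizes at each level:
Level 0: 59049
Level 1: 19683
Level 2: 6561
Level 3: 2187
Level 4: 729
Level 5: 243
Level 6: 81
Level 7: 27
Level 8: 9
Level 9: 3
Level 10: 1

The root is level 0 and the size-1 base case is level 10 (the tree spans levels 0 through 10, i.e. 11 levels counting the root), so the depth is the number of divisions: log_3(59049) = 10

The recursion tree depth is log_3(59049) = 10. At each level, the problem size is divided by 3, so it takes 10 divisions to reduce to a base case of size 1. The algorithm makes 2 recursive calls at each level.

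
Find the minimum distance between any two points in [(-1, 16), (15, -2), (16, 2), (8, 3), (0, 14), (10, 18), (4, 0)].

Computing all pairwise distances among 7 points:

d((-1, 16), (15, -2)) = 24.0832
d((-1, 16), (16, 2)) = 22.0227
d((-1, 16), (8, 3)) = 15.8114
d((-1, 16), (0, 14)) = 2.2361 <-- minimum
d((-1, 16), (10, 18)) = 11.1803
d((-1, 16), (4, 0)) = 16.7631
d((15, -2), (16, 2)) = 4.1231
d((15, -2), (8, 3)) = 8.6023
d((15, -2), (0, 14)) = 21.9317
d((15, -2), (10, 18)) = 20.6155
d((15, -2), (4, 0)) = 11.1803
d((16, 2), (8, 3)) = 8.0623
d((16, 2), (0, 14)) = 20.0
d((16, 2), (10, 18)) = 17.088
d((16, 2), (4, 0)) = 12.1655
d((8, 3), (0, 14)) = 13.6015
d((8, 3), (10, 18)) = 15.1327
d((8, 3), (4, 0)) = 5.0
d((0, 14), (10, 18)) = 10.7703
d((0, 14), (4, 0)) = 14.5602
d((10, 18), (4, 0)) = 18.9737

Closest pair: (-1, 16) and (0, 14) with distance 2.2361

The closest pair is (-1, 16) and (0, 14) with Euclidean distance 2.2361. For 7 points, brute-force pairwise comparison is shown above. For large n, the divide-and-conquer algorithm (sort by x, recurse on halves, check the dividing strip) achieves O(n log n).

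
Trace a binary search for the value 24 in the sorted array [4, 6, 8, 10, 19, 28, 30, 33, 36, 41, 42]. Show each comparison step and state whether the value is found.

Binary search for 24 in [4, 6, 8, 10, 19, 28, 30, 33, 36, 41, 42]:

lo=0, hi=10, mid=5, arr[mid]=28 -> 28 > 24, search left half
lo=0, hi=4, mid=2, arr[mid]=8 -> 8 < 24, search right half
lo=3, hi=4, mid=3, arr[mid]=10 -> 10 < 24, search right half
lo=4, hi=4, mid=4, arr[mid]=19 -> 19 < 24, search right half
lo=5 > hi=4, target 24 not found

Binary search determines that 24 is not in the array after 4 comparisons. The search space was exhausted without finding the target.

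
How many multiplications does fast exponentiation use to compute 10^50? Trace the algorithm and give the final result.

Computing 10^50 by squaring (build up from 10^1; each line after the first costs one multiplication):

10^1 = 10
10^2 = (10^1)^2 = 10^2 = 100
10^3 = 10 * 10^2 = 10 * 100 = 1000
10^6 = (10^3)^2 = 1000^2 = 1000000
10^12 = (10^6)^2 = 1000000^2 = 1000000000000
10^24 = (10^12)^2 = 1000000000000^2 = 1000000000000000000000000
10^25 = 10 * 10^24 = 10 * 1000000000000000000000000 = 10000000000000000000000000
10^50 = (10^25)^2 = 10000000000000000000000000^2 = 100000000000000000000000000000000000000000000000000

Result: 100000000000000000000000000000000000000000000000000
Multiplications needed: 7 (7 lines after 10^1)

10^50 = 100000000000000000000000000000000000000000000000000. Using exponentiation by squaring, this requires 7 multiplications. The key idea: if the exponent is even, square the half-power; if odd, multiply by the base once.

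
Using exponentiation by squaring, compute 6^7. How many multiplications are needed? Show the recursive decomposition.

Computing 6^7 by squaring (build up from 6^1; each line after the first costs one multiplication):

6^1 = 6
6^2 = (6^1)^2 = 6^2 = 36
6^3 = 6 * 6^2 = 6 * 36 = 216
6^6 = (6^3)^2 = 216^2 = 46656
6^7 = 6 * 6^6 = 6 * 46656 = 279936

Result: 279936
Multiplications needed: 4 (4 lines after 6^1)

6^7 = 279936. Using exponentiation by squaring, this requires 4 multiplications. The key idea: if the exponent is even, square the half-power; if odd, multiply by the base once.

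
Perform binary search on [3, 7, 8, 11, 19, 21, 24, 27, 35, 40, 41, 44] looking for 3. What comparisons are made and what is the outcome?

Binary search for 3 in [3, 7, 8, 11, 19, 21, 24, 27, 35, 40, 41, 44]:

lo=0, hi=11, mid=5, arr[mid]=21 -> 21 > 3, search left half
lo=0, hi=4, mid=2, arr[mid]=8 -> 8 > 3, search left half
lo=0, hi=1, mid=0, arr[mid]=3 -> Found target at index 0!

Binary search finds 3 at index 0 after 3 comparisons. The search repeatedly halves the search space by comparing with the middle element.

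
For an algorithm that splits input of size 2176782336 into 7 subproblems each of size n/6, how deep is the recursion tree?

For divide and conquer with division factor 6:

Problem sizes at each level:
Level 0: 2176782336
Level 1: 362797056
Level 2: 60466176
Level 3: 10077696
Level 4: 1679616
Level 5: 279936
Level 6: 46656
Level 7: 7776
Level 8: 1296
Level 9: 216
Level 10: 36
Level 11: 6
Level 12: 1

The root is level 0 and the size-1 base case is level 12 (the tree spans levels 0 through 12, i.e. 13 levels counting the root), so the depth is the number of divisions: log_6(2176782336) = 12

The recursion tree depth is log_6(2176782336) = 12. At each level, the problem size is divided by 6, so it takes 12 divisions to reduce to a base case of size 1. The algorithm makes 7 recursive calls at each level.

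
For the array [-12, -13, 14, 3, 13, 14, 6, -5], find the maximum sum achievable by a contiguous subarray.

Using Kadane's algorithm on [-12, -13, 14, 3, 13, 14, 6, -5]:

Scanning through the array:
Position 1 (value -13): max_ending_here = -13, max_so_far = -12
Position 2 (value 14): max_ending_here = 14, max_so_far = 14
Position 3 (value 3): max_ending_here = 17, max_so_far = 17
Position 4 (value 13): max_ending_here = 30, max_so_far = 30
Position 5 (value 14): max_ending_here = 44, max_so_far = 44
Position 6 (value 6): max_ending_here = 50, max_so_far = 50
Position 7 (value -5): max_ending_here = 45, max_so_far = 50

Maximum subarray: [14, 3, 13, 14, 6]
Maximum sum: 50

The maximum subarray is [14, 3, 13, 14, 6] with sum 50. This subarray runs from index 2 to index 6.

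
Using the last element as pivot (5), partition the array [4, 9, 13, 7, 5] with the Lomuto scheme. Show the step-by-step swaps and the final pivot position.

Lomuto partition with pivot = 5:

Initial array: [4, 9, 13, 7, 5]

arr[0]=4 <= 5: swap with position 0, array becomes [4, 9, 13, 7, 5]
arr[1]=9 > 5: no swap
arr[2]=13 > 5: no swap
arr[3]=7 > 5: no swap

Place pivot at position 1: [4, 5, 13, 7, 9]
Pivot position: 1

After partitioning with pivot 5, the array becomes [4, 5, 13, 7, 9]. The pivot is placed at index 1. All elements to the left of the pivot are <= 5, and all elements to the right are > 5.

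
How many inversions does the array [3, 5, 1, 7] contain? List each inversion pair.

Finding inversions in [3, 5, 1, 7]:

(0, 2): arr[0]=3 > arr[2]=1
(1, 2): arr[1]=5 > arr[2]=1

Total inversions: 2

The array has 2 inversion(s): (0,2), (1,2). Each pair (i,j) satisfies i < j and arr[i] > arr[j].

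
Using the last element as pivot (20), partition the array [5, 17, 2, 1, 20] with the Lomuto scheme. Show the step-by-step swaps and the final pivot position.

Lomuto partition with pivot = 20:

Initial array: [5, 17, 2, 1, 20]

arr[0]=5 <= 20: swap with position 0, array becomes [5, 17, 2, 1, 20]
arr[1]=17 <= 20: swap with position 1, array becomes [5, 17, 2, 1, 20]
arr[2]=2 <= 20: swap with position 2, array becomes [5, 17, 2, 1, 20]
arr[3]=1 <= 20: swap with position 3, array becomes [5, 17, 2, 1, 20]

Place pivot at position 4: [5, 17, 2, 1, 20]
Pivot position: 4

After partitioning with pivot 20, the array becomes [5, 17, 2, 1, 20]. The pivot is placed at index 4. All elements to the left of the pivot are <= 20, and all elements to the right are > 20.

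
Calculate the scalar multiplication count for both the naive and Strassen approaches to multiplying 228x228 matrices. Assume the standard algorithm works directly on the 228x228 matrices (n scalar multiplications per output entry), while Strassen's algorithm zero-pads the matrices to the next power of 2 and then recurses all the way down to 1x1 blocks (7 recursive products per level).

Matrix multiplication for 228x228 matrices:

Strassen's algorithm requires power-of-2 dimensions. Pad 228x228 to 256x256 (next power of 2).

Standard algorithm: 228^3 = 11852352 multiplications
Strassen's algorithm: 7^(log2(256)) = 7^8 = 5764801 multiplications
Savings: 11852352 - 5764801 = 6087551 multiplications

Standard: 11852352 multiplications (228^3). Strassen: 5764801 multiplications (7^8, after padding to 256x256). Strassen reduces 8 recursive multiplications to 7 at each level.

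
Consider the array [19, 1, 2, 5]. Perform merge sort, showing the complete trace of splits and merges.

Merge sort trace:

Split: [19, 1, 2, 5] -> [19, 1] and [2, 5]
  Split: [19, 1] -> [19] and [1]
  Merge: [19] + [1] -> [1, 19]
  Split: [2, 5] -> [2] and [5]
  Merge: [2] + [5] -> [2, 5]
Merge: [1, 19] + [2, 5] -> [1, 2, 5, 19]

Final sorted array: [1, 2, 5, 19]

The merge sort proceeds by recursively splitting the array and merging sorted halves.
After all merges, the sorted array is [1, 2, 5, 19].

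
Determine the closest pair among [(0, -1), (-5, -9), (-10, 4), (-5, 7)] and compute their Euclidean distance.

Computing all pairwise distances among 4 points:

d((0, -1), (-5, -9)) = 9.434
d((0, -1), (-10, 4)) = 11.1803
d((0, -1), (-5, 7)) = 9.434
d((-5, -9), (-10, 4)) = 13.9284
d((-5, -9), (-5, 7)) = 16.0
d((-10, 4), (-5, 7)) = 5.831 <-- minimum

Closest pair: (-10, 4) and (-5, 7) with distance 5.831

The closest pair is (-10, 4) and (-5, 7) with Euclidean distance 5.831. For 4 points, brute-force pairwise comparison is shown above. For large n, the divide-and-conquer algorithm (sort by x, recurse on halves, check the dividing strip) achieves O(n log n).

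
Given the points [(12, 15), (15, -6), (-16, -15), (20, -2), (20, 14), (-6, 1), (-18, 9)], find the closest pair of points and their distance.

Computing all pairwise distances among 7 points:

d((12, 15), (15, -6)) = 21.2132
d((12, 15), (-16, -15)) = 41.0366
d((12, 15), (20, -2)) = 18.7883
d((12, 15), (20, 14)) = 8.0623
d((12, 15), (-6, 1)) = 22.8035
d((12, 15), (-18, 9)) = 30.5941
d((15, -6), (-16, -15)) = 32.28
d((15, -6), (20, -2)) = 6.4031 <-- minimum
d((15, -6), (20, 14)) = 20.6155
d((15, -6), (-6, 1)) = 22.1359
d((15, -6), (-18, 9)) = 36.2491
d((-16, -15), (20, -2)) = 38.2753
d((-16, -15), (20, 14)) = 46.2277
d((-16, -15), (-6, 1)) = 18.868
d((-16, -15), (-18, 9)) = 24.0832
d((20, -2), (20, 14)) = 16.0
d((20, -2), (-6, 1)) = 26.1725
d((20, -2), (-18, 9)) = 39.5601
d((20, 14), (-6, 1)) = 29.0689
d((20, 14), (-18, 9)) = 38.3275
d((-6, 1), (-18, 9)) = 14.4222

Closest pair: (15, -6) and (20, -2) with distance 6.4031

The closest pair is (15, -6) and (20, -2) with Euclidean distance 6.4031. For 7 points, brute-force pairwise comparison is shown above. For large n, the divide-and-conquer algorithm (sort by x, recurse on halves, check the dividing strip) achieves O(n log n).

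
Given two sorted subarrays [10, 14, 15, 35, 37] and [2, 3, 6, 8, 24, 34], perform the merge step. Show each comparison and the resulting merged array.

Merging process:

Compare 10 vs 2: take 2 from right. Merged: [2]
Compare 10 vs 3: take 3 from right. Merged: [2, 3]
Compare 10 vs 6: take 6 from right. Merged: [2, 3, 6]
Compare 10 vs 8: take 8 from right. Merged: [2, 3, 6, 8]
Compare 10 vs 24: take 10 from left. Merged: [2, 3, 6, 8, 10]
Compare 14 vs 24: take 14 from left. Merged: [2, 3, 6, 8, 10, 14]
Compare 15 vs 24: take 15 from left. Merged: [2, 3, 6, 8, 10, 14, 15]
Compare 35 vs 24: take 24 from right. Merged: [2, 3, 6, 8, 10, 14, 15, 24]
Compare 35 vs 34: take 34 from right. Merged: [2, 3, 6, 8, 10, 14, 15, 24, 34]
Append remaining from left: [35, 37]. Merged: [2, 3, 6, 8, 10, 14, 15, 24, 34, 35, 37]

Final merged array: [2, 3, 6, 8, 10, 14, 15, 24, 34, 35, 37]
Total comparisons: 9

The merged array is [2, 3, 6, 8, 10, 14, 15, 24, 34, 35, 37], requiring 9 comparisons. The merge step runs in O(n) time where n is the total number of elements.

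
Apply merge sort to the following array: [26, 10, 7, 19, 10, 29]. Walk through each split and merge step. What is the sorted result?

Merge sort trace:

Split: [26, 10, 7, 19, 10, 29] -> [26, 10, 7] and [19, 10, 29]
  Split: [26, 10, 7] -> [26] and [10, 7]
    Split: [10, 7] -> [10] and [7]
    Merge: [10] + [7] -> [7, 10]
  Merge: [26] + [7, 10] -> [7, 10, 26]
  Split: [19, 10, 29] -> [19] and [10, 29]
    Split: [10, 29] -> [10] and [29]
    Merge: [10] + [29] -> [10, 29]
  Merge: [19] + [10, 29] -> [10, 19, 29]
Merge: [7, 10, 26] + [10, 19, 29] -> [7, 10, 10, 19, 26, 29]

Final sorted array: [7, 10, 10, 19, 26, 29]

The merge sort proceeds by recursively splitting the array and merging sorted halves.
After all merges, the sorted array is [7, 10, 10, 19, 26, 29].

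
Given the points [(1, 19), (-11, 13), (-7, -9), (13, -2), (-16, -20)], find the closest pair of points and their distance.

Computing all pairwise distances among 5 points:

d((1, 19), (-11, 13)) = 13.4164 <-- minimum
d((1, 19), (-7, -9)) = 29.1204
d((1, 19), (13, -2)) = 24.1868
d((1, 19), (-16, -20)) = 42.5441
d((-11, 13), (-7, -9)) = 22.3607
d((-11, 13), (13, -2)) = 28.3019
d((-11, 13), (-16, -20)) = 33.3766
d((-7, -9), (13, -2)) = 21.1896
d((-7, -9), (-16, -20)) = 14.2127
d((13, -2), (-16, -20)) = 34.1321

Closest pair: (1, 19) and (-11, 13) with distance 13.4164

The closest pair is (1, 19) and (-11, 13) with Euclidean distance 13.4164. For 5 points, brute-force pairwise comparison is shown above. For large n, the divide-and-conquer algorithm (sort by x, recurse on halves, check the dividing strip) achieves O(n log n).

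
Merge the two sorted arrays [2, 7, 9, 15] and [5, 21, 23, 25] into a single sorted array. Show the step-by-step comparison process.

Merging process:

Compare 2 vs 5: take 2 from left. Merged: [2]
Compare 7 vs 5: take 5 from right. Merged: [2, 5]
Compare 7 vs 21: take 7 from left. Merged: [2, 5, 7]
Compare 9 vs 21: take 9 from left. Merged: [2, 5, 7, 9]
Compare 15 vs 21: take 15 from left. Merged: [2, 5, 7, 9, 15]
Append remaining from right: [21, 23, 25]. Merged: [2, 5, 7, 9, 15, 21, 23, 25]

Final merged array: [2, 5, 7, 9, 15, 21, 23, 25]
Total comparisons: 5

The merged array is [2, 5, 7, 9, 15, 21, 23, 25], requiring 5 comparisons. The merge step runs in O(n) time where n is the total number of elements.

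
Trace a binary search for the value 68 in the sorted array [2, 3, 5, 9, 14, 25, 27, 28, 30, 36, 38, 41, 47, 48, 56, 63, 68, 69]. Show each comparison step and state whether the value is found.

Binary search for 68 in [2, 3, 5, 9, 14, 25, 27, 28, 30, 36, 38, 41, 47, 48, 56, 63, 68, 69]:

lo=0, hi=17, mid=8, arr[mid]=30 -> 30 < 68, search right half
lo=9, hi=17, mid=13, arr[mid]=48 -> 48 < 68, search right half
lo=14, hi=17, mid=15, arr[mid]=63 -> 63 < 68, search right half
lo=16, hi=17, mid=16, arr[mid]=68 -> Found target at index 16!

Binary search finds 68 at index 16 after 4 comparisons. The search repeatedly halves the search space by comparing with the middle element.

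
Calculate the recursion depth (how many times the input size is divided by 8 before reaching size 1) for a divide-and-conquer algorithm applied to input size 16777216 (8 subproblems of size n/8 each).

For divide and conquer with division factor 8:

Problem sizes at each level:
Level 0: 16777216
Level 1: 2097152
Level 2: 262144
Level 3: 32768
Level 4: 4096
Level 5: 512
Level 6: 64
Level 7: 8
Level 8: 1

The root is level 0 and the size-1 base case is level 8 (the tree spans levels 0 through 8, i.e. 9 levels counting the root), so the depth is the number of divisions: log_8(16777216) = 8

The recursion tree depth is log_8(16777216) = 8. At each level, the problem size is divided by 8, so it takes 8 divisions to reduce to a base case of size 1. The algorithm makes 8 recursive calls at each level.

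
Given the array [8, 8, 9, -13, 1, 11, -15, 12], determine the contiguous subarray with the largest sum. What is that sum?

Using Kadane's algorithm on [8, 8, 9, -13, 1, 11, -15, 12]:

Scanning through the array:
Position 1 (value 8): max_ending_here = 16, max_so_far = 16
Position 2 (value 9): max_ending_here = 25, max_so_far = 25
Position 3 (value -13): max_ending_here = 12, max_so_far = 25
Position 4 (value 1): max_ending_here = 13, max_so_far = 25
Position 5 (value 11): max_ending_here = 24, max_so_far = 25
Position 6 (value -15): max_ending_here = 9, max_so_far = 25
Position 7 (value 12): max_ending_here = 21, max_so_far = 25

Maximum subarray: [8, 8, 9]
Maximum sum: 25

The maximum subarray is [8, 8, 9] with sum 25. This subarray runs from index 0 to index 2.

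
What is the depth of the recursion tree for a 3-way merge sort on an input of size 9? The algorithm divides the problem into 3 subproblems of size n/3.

For divide and conquer with division factor 3:

Problem sizes at each level:
Level 0: 9
Level 1: 3
Level 2: 1

The root is level 0 and the size-1 base case is level 2 (the tree spans levels 0 through 2, i.e. 3 levels counting the root), so the depth is the number of divisions: log_3(9) = 2

The recursion tree depth is log_3(9) = 2. At each level, the problem size is divided by 3, so it takes 2 divisions to reduce to a base case of size 1. The algorithm makes 3 recursive calls at each level.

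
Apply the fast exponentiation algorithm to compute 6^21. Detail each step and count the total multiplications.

Computing 6^21 by squaring (build up from 6^1; each line after the first costs one multiplication):

6^1 = 6
6^2 = (6^1)^2 = 6^2 = 36
6^4 = (6^2)^2 = 36^2 = 1296
6^5 = 6 * 6^4 = 6 * 1296 = 7776
6^10 = (6^5)^2 = 7776^2 = 60466176
6^20 = (6^10)^2 = 60466176^2 = 3656158440062976
6^21 = 6 * 6^20 = 6 * 3656158440062976 = 21936950640377856

Result: 21936950640377856
Multiplications needed: 6 (6 lines after 6^1)

6^21 = 21936950640377856. Using exponentiation by squaring, this requires 6 multiplications. The key idea: if the exponent is even, square the half-power; if odd, multiply by the base once.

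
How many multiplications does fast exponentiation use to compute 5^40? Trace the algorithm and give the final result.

Computing 5^40 by squaring (build up from 5^1; each line after the first costs one multiplication):

5^1 = 5
5^2 = (5^1)^2 = 5^2 = 25
5^4 = (5^2)^2 = 25^2 = 625
5^5 = 5 * 5^4 = 5 * 625 = 3125
5^10 = (5^5)^2 = 3125^2 = 9765625
5^20 = (5^10)^2 = 9765625^2 = 95367431640625
5^40 = (5^20)^2 = 95367431640625^2 = 9094947017729282379150390625

Result: 9094947017729282379150390625
Multiplications needed: 6 (6 lines after 5^1)

5^40 = 9094947017729282379150390625. Using exponentiation by squaring, this requires 6 multiplications. The key idea: if the exponent is even, square the half-power; if odd, multiply by the base once.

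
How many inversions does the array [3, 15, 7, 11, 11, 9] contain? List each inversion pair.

Finding inversions in [3, 15, 7, 11, 11, 9]:

(1, 2): arr[1]=15 > arr[2]=7
(1, 3): arr[1]=15 > arr[3]=11
(1, 4): arr[1]=15 > arr[4]=11
(1, 5): arr[1]=15 > arr[5]=9
(3, 5): arr[3]=11 > arr[5]=9
(4, 5): arr[4]=11 > arr[5]=9

Total inversions: 6

The array has 6 inversion(s): (1,2), (1,3), (1,4), (1,5), (3,5), (4,5). Each pair (i,j) satisfies i < j and arr[i] > arr[j].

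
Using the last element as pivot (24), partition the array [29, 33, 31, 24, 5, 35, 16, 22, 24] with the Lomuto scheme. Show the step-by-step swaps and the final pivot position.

Lomuto partition with pivot = 24:

Initial array: [29, 33, 31, 24, 5, 35, 16, 22, 24]

arr[0]=29 > 24: no swap
arr[1]=33 > 24: no swap
arr[2]=31 > 24: no swap
arr[3]=24 <= 24: swap with position 0, array becomes [24, 33, 31, 29, 5, 35, 16, 22, 24]
arr[4]=5 <= 24: swap with position 1, array becomes [24, 5, 31, 29, 33, 35, 16, 22, 24]
arr[5]=35 > 24: no swap
arr[6]=16 <= 24: swap with position 2, array becomes [24, 5, 16, 29, 33, 35, 31, 22, 24]
arr[7]=22 <= 24: swap with position 3, array becomes [24, 5, 16, 22, 33, 35, 31, 29, 24]

Place pivot at position 4: [24, 5, 16, 22, 24, 35, 31, 29, 33]
Pivot position: 4

After partitioning with pivot 24, the array becomes [24, 5, 16, 22, 24, 35, 31, 29, 33]. The pivot is placed at index 4. All elements to the left of the pivot are <= 24, and all elements to the right are > 24.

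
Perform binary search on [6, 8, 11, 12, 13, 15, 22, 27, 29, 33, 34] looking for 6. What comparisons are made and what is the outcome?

Binary search for 6 in [6, 8, 11, 12, 13, 15, 22, 27, 29, 33, 34]:

lo=0, hi=10, mid=5, arr[mid]=15 -> 15 > 6, search left half
lo=0, hi=4, mid=2, arr[mid]=11 -> 11 > 6, search left half
lo=0, hi=1, mid=0, arr[mid]=6 -> Found target at index 0!

Binary search finds 6 at index 0 after 3 comparisons. The search repeatedly halves the search space by comparing with the middle element.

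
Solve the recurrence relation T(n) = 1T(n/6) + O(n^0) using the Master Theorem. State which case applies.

Master Theorem for T(n) = 1T(n/6) + O(n^0):

a = 1, b = 6, c = 0
log_b(a) = log_6(1) = 0.0000

Case 2: c = 0 = log_6(1) = 0.0000
T(n) = O(n^0 log n) = O(log n)

For T(n) = 1T(n/6) + O(n^0): log_6(1) = 0.0000. This is Case 2 of the Master Theorem (c = log_b(a), equal work at all levels), giving O(log n).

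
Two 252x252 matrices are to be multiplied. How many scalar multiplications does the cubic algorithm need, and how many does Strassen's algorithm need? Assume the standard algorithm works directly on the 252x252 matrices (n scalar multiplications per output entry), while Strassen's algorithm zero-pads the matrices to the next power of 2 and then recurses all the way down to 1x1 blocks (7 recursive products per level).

Matrix multiplication for 252x252 matrices:

Strassen's algorithm requires power-of-2 dimensions. Pad 252x252 to 256x256 (next power of 2).

Standard algorithm: 252^3 = 16003008 multiplications
Strassen's algorithm: 7^(log2(256)) = 7^8 = 5764801 multiplications
Savings: 16003008 - 5764801 = 10238207 multiplications

Standard: 16003008 multiplications (252^3). Strassen: 5764801 multiplications (7^8, after padding to 256x256). Strassen reduces 8 recursive multiplications to 7 at each level.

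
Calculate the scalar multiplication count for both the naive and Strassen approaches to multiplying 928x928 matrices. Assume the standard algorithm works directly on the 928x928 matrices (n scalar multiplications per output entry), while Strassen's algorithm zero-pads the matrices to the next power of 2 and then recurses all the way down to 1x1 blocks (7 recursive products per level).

Matrix multiplication for 928x928 matrices:

Strassen's algorithm requires power-of-2 dimensions. Pad 928x928 to 1024x1024 (next power of 2).

Standard algorithm: 928^3 = 799178752 multiplications
Strassen's algorithm: 7^(log2(1024)) = 7^10 = 282475249 multiplications
Savings: 799178752 - 282475249 = 516703503 multiplications

Standard: 799178752 multiplications (928^3). Strassen: 282475249 multiplications (7^10, after padding to 1024x1024). Strassen reduces 8 recursive multiplications to 7 at each level.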